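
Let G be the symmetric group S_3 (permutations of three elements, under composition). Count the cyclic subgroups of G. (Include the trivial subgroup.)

5

Each element a generates a cyclic subgroup ⟨a⟩; distinct elements may generate the same one (a cyclic group of order d has φ(d) generators).
Cyclic subgroups by order — order 1: 1; order 2: 3; order 3: 1.
Total: 5.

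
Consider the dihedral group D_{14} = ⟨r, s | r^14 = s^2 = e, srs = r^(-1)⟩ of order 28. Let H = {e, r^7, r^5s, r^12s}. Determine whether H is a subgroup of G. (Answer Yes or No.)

Yes

|H| = 4 divides |G| = 28, consistent with Lagrange.
H contains the identity, every element's inverse is in H, and H is closed under ·: it is a subgroup.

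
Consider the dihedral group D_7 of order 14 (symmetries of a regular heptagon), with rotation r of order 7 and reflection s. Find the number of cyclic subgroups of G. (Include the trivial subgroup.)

9

A cyclic subgroup of order d is generated by each of its φ(d) elements of order d, so the cyclic subgroups of order d number (#elements of order d)/φ(d).
Cyclic subgroups by order — order 1: 1; order 2: 7; order 7: 1.
Total: 9.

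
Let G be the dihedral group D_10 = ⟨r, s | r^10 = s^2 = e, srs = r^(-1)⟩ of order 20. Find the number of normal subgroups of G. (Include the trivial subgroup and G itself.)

7

G has 22 subgroups. Checking conjugation-invariance by order — order 1: 1/1 normal; order 2: 1/11 normal; order 4: 0/5 normal; order 5: 1/1 normal; order 10: 3/3 normal; order 20: 1/1 normal.
Total normal subgroups: 7.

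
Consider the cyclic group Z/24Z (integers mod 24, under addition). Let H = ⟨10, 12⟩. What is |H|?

12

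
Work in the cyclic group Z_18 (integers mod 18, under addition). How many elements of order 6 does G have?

In a cyclic group of order 18, the number of elements of order d (for d | 18) is φ(d).
φ(6) = 2.

2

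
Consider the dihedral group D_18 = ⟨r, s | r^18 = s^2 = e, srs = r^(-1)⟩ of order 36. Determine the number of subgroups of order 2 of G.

|G| = 36 and 2 | 36, so subgroups of order 2 are possible by Lagrange.
The subgroups of order 2 are: {e, r^10s}; {e, r^11s}; {e, r^12s}; {e, r^13s}; … (19 in all).
So G has 19 subgroups of order 2.

19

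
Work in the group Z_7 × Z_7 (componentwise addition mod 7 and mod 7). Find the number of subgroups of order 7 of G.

|G| = 49 and 7 | 49, so subgroups of order 7 are possible by Lagrange.
The subgroups of order 7 are: {(0,0), (0,1), (0,2), (0,3), (0,4), (0,5), (0,6)}; {(0,0), (1,0), (2,0), (3,0), (4,0), (5,0), (6,0)}; {(0,0), (1,1), (2,2), (3,3), (4,4), (5,5), (6,6)}; {(0,0), (1,2), (2,4), (3,6), (4,1), (5,3), (6,5)}; … (8 in all).
So G has 8 subgroups of order 7.

8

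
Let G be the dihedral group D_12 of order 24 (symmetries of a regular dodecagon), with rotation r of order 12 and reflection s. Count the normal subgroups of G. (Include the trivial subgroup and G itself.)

G has 34 subgroups. Checking conjugation-invariance by order — order 1: 1/1 normal; order 2: 1/13 normal; order 3: 1/1 normal; order 4: 1/7 normal; order 6: 1/5 normal; order 8: 0/3 normal; order 12: 3/3 normal; order 24: 1/1 normal.
Total normal subgroups: 9.

9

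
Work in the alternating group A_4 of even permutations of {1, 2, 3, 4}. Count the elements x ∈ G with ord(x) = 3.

The elements of order 3 are: (2 3 4), (2 4 3), (1 2 3), (1 2 4), (1 3 2), (1 3 4), (1 4 2), (1 4 3).
That's 8.

8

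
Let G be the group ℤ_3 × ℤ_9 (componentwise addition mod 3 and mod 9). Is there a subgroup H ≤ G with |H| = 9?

Yes

9 | 27. A subgroup of order 9 is {(0,0), (0,1), (0,2), (0,3), (0,4), (0,5), (0,6), (0,7), (0,8)}.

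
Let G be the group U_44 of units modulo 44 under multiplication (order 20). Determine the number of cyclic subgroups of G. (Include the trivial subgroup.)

8

Each element a generates a cyclic subgroup ⟨a⟩; distinct elements may generate the same one (a cyclic group of order d has φ(d) generators).
Cyclic subgroups by order — order 1: 1; order 2: 3; order 5: 1; order 10: 3.
Total: 8.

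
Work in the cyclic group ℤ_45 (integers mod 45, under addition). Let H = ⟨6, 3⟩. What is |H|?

|⟨6⟩| = 15 and |⟨3⟩| = 15, so |H| is a multiple of lcm(15, 15) = 15 and divides |G| = 45.
Closing under the operation: H = {0, 3, 6, 9, 12, 15, 18, 21, 24, 27, 30, 33, 36, 39, 42}, so |H| = 15.

15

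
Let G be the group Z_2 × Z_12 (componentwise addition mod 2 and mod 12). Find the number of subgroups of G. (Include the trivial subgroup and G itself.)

|G| = 24, so by Lagrange every subgroup order divides 24. Divisors: 1, 2, 3, 4, 6, 8, 12, 24.
Subgroups by order — order 1: 1; order 2: 3; order 3: 1; order 4: 3; order 6: 3; order 8: 1; order 12: 3; order 24: 1.
Total: 1 + 3 + 1 + 3 + 3 + 1 + 3 + 1 = 16.

16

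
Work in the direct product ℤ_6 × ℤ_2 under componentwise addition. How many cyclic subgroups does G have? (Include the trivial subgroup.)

Group the elements of G by the cyclic subgroup they generate; each cyclic subgroup of order d accounts for φ(d) elements.
Cyclic subgroups by order — order 1: 1; order 2: 3; order 3: 1; order 6: 3.
Total: 8.

8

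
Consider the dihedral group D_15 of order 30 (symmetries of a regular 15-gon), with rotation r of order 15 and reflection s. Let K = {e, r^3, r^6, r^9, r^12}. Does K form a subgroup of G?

|K| = 5 divides |G| = 30, consistent with Lagrange.
K contains the identity, every element's inverse is in K, and K is closed under ·: it is a subgroup.
In fact K = ⟨r^9⟩.

Yes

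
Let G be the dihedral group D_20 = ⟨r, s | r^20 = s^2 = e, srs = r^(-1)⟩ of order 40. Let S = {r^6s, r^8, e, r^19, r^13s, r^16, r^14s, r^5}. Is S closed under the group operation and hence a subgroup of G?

r^19 ∈ S but its inverse r ∉ S, so S is not a subgroup.

No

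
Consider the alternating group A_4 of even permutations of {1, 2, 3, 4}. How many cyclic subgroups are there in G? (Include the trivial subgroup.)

Each element a generates a cyclic subgroup ⟨a⟩; distinct elements may generate the same one (a cyclic group of order d has φ(d) generators).
Cyclic subgroups by order — order 1: 1; order 2: 3; order 3: 4.
Total: 8.

8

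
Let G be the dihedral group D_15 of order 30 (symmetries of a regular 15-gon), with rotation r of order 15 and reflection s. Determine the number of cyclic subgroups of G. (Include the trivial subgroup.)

Group the elements of G by the cyclic subgroup they generate; each cyclic subgroup of order d accounts for φ(d) elements.
Cyclic subgroups by order — order 1: 1; order 2: 15; order 3: 1; order 5: 1; order 15: 1.
Total: 19.

19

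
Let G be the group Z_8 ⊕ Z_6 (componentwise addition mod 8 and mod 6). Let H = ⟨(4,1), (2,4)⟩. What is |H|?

24

|⟨(4,1)⟩| = 6 and |⟨(2,4)⟩| = 12, so |H| is a multiple of lcm(6, 12) = 12 and divides |G| = 48.
Closing under the operation: H = {(0,0), (0,1), (0,2), (0,3), (0,4), (0,5), (2,0), (2,1), (2,2), (2,3), (2,4), (2,5), (4,0), (4,1), (4,2), (4,3), (4,4), (4,5), (6,0), (6,1), (6,2), (6,3), (6,4), (6,5)}, so |H| = 24.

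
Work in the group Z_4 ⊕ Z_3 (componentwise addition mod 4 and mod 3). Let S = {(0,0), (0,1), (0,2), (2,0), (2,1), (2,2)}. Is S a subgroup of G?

|S| = 6 divides |G| = 12, consistent with Lagrange.
S contains the identity, every element's inverse is in S, and S is closed under +: it is a subgroup.
In fact S = ⟨(2,2)⟩.

Yes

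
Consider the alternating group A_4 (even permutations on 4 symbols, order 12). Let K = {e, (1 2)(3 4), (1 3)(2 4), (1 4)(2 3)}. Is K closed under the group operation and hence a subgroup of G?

Yes

|K| = 4 divides |G| = 12, consistent with Lagrange.
K contains the identity, every element's inverse is in K, and K is closed under ∘: it is a subgroup.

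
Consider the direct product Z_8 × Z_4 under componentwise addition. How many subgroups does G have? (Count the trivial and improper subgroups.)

22

|G| = 32, so by Lagrange every subgroup order divides 32. Divisors: 1, 2, 4, 8, 16, 32.
Subgroups by order — order 1: 1; order 2: 3; order 4: 7; order 8: 7; order 16: 3; order 32: 1.
Total: 1 + 3 + 7 + 7 + 3 + 1 = 22.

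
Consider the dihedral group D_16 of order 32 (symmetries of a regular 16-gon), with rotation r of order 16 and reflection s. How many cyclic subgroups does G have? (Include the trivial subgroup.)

21

Each element a generates a cyclic subgroup ⟨a⟩; distinct elements may generate the same one (a cyclic group of order d has φ(d) generators).
Cyclic subgroups by order — order 1: 1; order 2: 17; order 4: 1; order 8: 1; order 16: 1.
Total: 21.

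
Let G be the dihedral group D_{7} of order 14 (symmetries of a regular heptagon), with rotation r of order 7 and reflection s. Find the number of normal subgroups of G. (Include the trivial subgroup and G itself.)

3

G has 10 subgroups. Checking conjugation-invariance by order — order 1: 1/1 normal; order 2: 0/7 normal; order 7: 1/1 normal; order 14: 1/1 normal.
Total normal subgroups: 3.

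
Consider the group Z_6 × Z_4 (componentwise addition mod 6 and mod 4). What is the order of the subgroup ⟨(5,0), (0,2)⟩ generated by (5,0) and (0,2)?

|⟨(5,0)⟩| = 6 and |⟨(0,2)⟩| = 2, so |H| is a multiple of lcm(6, 2) = 6 and divides |G| = 24.
Closing under the operation: H = {(0,0), (0,2), (1,0), (1,2), (2,0), (2,2), (3,0), (3,2), (4,0), (4,2), (5,0), (5,2)}, so |H| = 12.

12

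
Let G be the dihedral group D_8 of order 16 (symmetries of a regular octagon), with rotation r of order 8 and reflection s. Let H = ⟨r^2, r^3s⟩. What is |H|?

|⟨r^2⟩| = 4 and |⟨r^3s⟩| = 2, so |H| is a multiple of lcm(4, 2) = 4 and divides |G| = 16.
Closing under the operation: H = {e, r^2, r^4, r^6, rs, r^3s, r^5s, r^7s}, so |H| = 8.

8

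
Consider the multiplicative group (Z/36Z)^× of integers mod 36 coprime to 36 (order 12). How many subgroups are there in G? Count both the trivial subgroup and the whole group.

10

|G| = 12, so by Lagrange every subgroup order divides 12. Divisors: 1, 2, 3, 4, 6, 12.
Subgroups by order — order 1: 1; order 2: 3; order 3: 1; order 4: 1; order 6: 3; order 12: 1.
Total: 1 + 3 + 1 + 1 + 3 + 1 = 10.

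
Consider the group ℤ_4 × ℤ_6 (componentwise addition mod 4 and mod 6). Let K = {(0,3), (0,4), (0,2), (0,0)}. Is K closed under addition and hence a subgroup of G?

No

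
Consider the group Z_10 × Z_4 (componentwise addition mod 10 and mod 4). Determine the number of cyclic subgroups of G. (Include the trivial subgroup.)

12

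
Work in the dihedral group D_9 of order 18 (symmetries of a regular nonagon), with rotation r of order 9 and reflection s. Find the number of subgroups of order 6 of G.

3

|G| = 18 and 6 | 18, so subgroups of order 6 are possible by Lagrange.
The subgroups of order 6 are: {e, r^3, r^6, r^2s, r^5s, r^8s}; {e, r^3, r^6, s, r^3s, r^6s}; {e, r^3, r^6, rs, r^4s, r^7s}.
So G has 3 subgroups of order 6.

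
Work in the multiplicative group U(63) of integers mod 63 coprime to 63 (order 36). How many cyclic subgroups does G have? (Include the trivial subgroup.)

20

Group the elements of G by the cyclic subgroup they generate; each cyclic subgroup of order d accounts for φ(d) elements.
Cyclic subgroups by order — order 1: 1; order 2: 3; order 3: 4; order 6: 12.
Total: 20.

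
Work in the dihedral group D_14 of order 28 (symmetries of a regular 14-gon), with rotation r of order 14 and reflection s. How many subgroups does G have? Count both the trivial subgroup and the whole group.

28

|G| = 28, so by Lagrange every subgroup order divides 28. Divisors: 1, 2, 4, 7, 14, 28.
Subgroups by order — order 1: 1; order 2: 15; order 4: 7; order 7: 1; order 14: 3; order 28: 1.
Total: 1 + 15 + 7 + 1 + 3 + 1 = 28.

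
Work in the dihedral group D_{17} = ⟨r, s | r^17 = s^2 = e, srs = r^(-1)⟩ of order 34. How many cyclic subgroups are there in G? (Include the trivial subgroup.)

Each element a generates a cyclic subgroup ⟨a⟩; distinct elements may generate the same one (a cyclic group of order d has φ(d) generators).
Cyclic subgroups by order — order 1: 1; order 2: 17; order 17: 1.
Total: 19.

19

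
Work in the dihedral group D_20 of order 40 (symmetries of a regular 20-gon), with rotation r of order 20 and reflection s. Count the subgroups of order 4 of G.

11

|G| = 40 and 4 | 40, so subgroups of order 4 are possible by Lagrange.
The subgroups of order 4 are: {e, r^10, s, r^10s}; {e, r^10, rs, r^11s}; {e, r^10, r^2s, r^12s}; {e, r^10, r^3s, r^13s}; … (11 in all).
So G has 11 subgroups of order 4.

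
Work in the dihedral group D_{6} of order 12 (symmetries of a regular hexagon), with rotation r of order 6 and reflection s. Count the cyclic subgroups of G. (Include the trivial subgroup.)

A cyclic subgroup of order d is generated by each of its φ(d) elements of order d, so the cyclic subgroups of order d number (#elements of order d)/φ(d).
Cyclic subgroups by order — order 1: 1; order 2: 7; order 3: 1; order 6: 1.
Total: 10.

10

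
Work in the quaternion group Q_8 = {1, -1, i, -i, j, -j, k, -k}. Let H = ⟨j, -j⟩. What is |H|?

4

|⟨j⟩| = 4 and |⟨-j⟩| = 4, so |H| is a multiple of lcm(4, 4) = 4 and divides |G| = 8.
Closing under the operation: H = {1, -1, j, -j}, so |H| = 4.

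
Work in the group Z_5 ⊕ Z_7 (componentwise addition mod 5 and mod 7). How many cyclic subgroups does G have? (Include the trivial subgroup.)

Group the elements of G by the cyclic subgroup they generate; each cyclic subgroup of order d accounts for φ(d) elements.
Cyclic subgroups by order — order 1: 1; order 5: 1; order 7: 1; order 35: 1.
Total: 4.

4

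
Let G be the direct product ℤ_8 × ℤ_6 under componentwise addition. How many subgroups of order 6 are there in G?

|G| = 48 and 6 | 48, so subgroups of order 6 are possible by Lagrange.
The subgroups of order 6 are: {(0,0), (0,1), (0,2), (0,3), (0,4), (0,5)}; {(0,0), (0,2), (0,4), (4,0), (4,2), (4,4)}; {(0,0), (0,2), (0,4), (4,1), (4,3), (4,5)}.
So G has 3 subgroups of order 6.

3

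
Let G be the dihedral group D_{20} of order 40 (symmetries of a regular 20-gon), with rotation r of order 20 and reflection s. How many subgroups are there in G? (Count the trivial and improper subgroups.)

48

|G| = 40, so by Lagrange every subgroup order divides 40. Divisors: 1, 2, 4, 5, 8, 10, 20, 40.
Subgroups by order — order 1: 1; order 2: 21; order 4: 11; order 5: 1; order 8: 5; order 10: 5; order 20: 3; order 40: 1.
Total: 1 + 21 + 11 + 1 + 5 + 5 + 3 + 1 = 48.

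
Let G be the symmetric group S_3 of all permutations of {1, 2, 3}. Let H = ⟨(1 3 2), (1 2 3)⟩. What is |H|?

|⟨(1 3 2)⟩| = 3 and |⟨(1 2 3)⟩| = 3, so |H| is a multiple of lcm(3, 3) = 3 and divides |G| = 6.
Closing under the operation: H = {e, (1 2 3), (1 3 2)}, so |H| = 3.

3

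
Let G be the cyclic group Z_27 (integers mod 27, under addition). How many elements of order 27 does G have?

In a cyclic group of order 27, the number of elements of order d (for d | 27) is φ(d).
φ(27) = 18.

18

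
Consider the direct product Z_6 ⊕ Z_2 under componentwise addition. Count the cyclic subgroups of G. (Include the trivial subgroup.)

8

A cyclic subgroup of order d is generated by each of its φ(d) elements of order d, so the cyclic subgroups of order d number (#elements of order d)/φ(d).
Cyclic subgroups by order — order 1: 1; order 2: 3; order 3: 1; order 6: 3.
Total: 8.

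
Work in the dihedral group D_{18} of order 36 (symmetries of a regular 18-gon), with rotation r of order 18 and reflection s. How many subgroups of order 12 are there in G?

3

|G| = 36 and 12 | 36, so subgroups of order 12 are possible by Lagrange.
The subgroups of order 12 are: {e, r^3, r^6, r^9, r^12, r^15, rs, r^4s, r^7s, r^10s, r^13s, r^16s}; {e, r^3, r^6, r^9, r^12, r^15, r^2s, r^5s, r^8s, r^11s, r^14s, r^17s}; {e, r^3, r^6, r^9, r^12, r^15, s, r^3s, r^6s, r^9s, r^12s, r^15s}.
So G has 3 subgroups of order 12.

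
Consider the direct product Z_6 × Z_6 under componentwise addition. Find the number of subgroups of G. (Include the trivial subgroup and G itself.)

30

|G| = 36, so by Lagrange every subgroup order divides 36. Divisors: 1, 2, 3, 4, 6, 9, 12, 18, 36.
Subgroups by order — order 1: 1; order 2: 3; order 3: 4; order 4: 1; order 6: 12; order 9: 1; order 12: 4; order 18: 3; order 36: 1.
Total: 1 + 3 + 4 + 1 + 12 + 1 + 4 + 3 + 1 = 30.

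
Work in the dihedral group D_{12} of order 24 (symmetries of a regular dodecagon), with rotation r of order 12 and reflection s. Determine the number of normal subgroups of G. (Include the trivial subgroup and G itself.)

G has 34 subgroups. Checking conjugation-invariance by order — order 1: 1/1 normal; order 2: 1/13 normal; order 3: 1/1 normal; order 4: 1/7 normal; order 6: 1/5 normal; order 8: 0/3 normal; order 12: 3/3 normal; order 24: 1/1 normal.
Total normal subgroups: 9.

9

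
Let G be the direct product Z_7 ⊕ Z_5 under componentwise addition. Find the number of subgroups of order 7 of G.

|G| = 35 and 7 | 35, so subgroups of order 7 are possible by Lagrange.
The subgroups of order 7 are: {(0,0), (1,0), (2,0), (3,0), (4,0), (5,0), (6,0)}.
So G has 1 subgroup of order 7.

1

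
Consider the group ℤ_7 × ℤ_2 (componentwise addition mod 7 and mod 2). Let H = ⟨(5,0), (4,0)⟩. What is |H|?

|⟨(5,0)⟩| = 7 and |⟨(4,0)⟩| = 7, so |H| is a multiple of lcm(7, 7) = 7 and divides |G| = 14.
Closing under the operation: H = {(0,0), (1,0), (2,0), (3,0), (4,0), (5,0), (6,0)}, so |H| = 7.

7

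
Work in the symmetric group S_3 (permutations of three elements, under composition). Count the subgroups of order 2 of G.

3

|G| = 6 and 2 | 6, so subgroups of order 2 are possible by Lagrange.
The subgroups of order 2 are: {e, (1 2)}; {e, (1 3)}; {e, (2 3)}.
So G has 3 subgroups of order 2.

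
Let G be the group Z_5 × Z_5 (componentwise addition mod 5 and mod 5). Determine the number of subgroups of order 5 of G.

|G| = 25 and 5 | 25, so subgroups of order 5 are possible by Lagrange.
The subgroups of order 5 are: {(0,0), (0,1), (0,2), (0,3), (0,4)}; {(0,0), (1,0), (2,0), (3,0), (4,0)}; {(0,0), (1,1), (2,2), (3,3), (4,4)}; {(0,0), (1,2), (2,4), (3,1), (4,3)}; … (6 in all).
So G has 6 subgroups of order 5.

6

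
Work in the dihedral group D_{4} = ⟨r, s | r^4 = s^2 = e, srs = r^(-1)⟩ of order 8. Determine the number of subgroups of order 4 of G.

3

|G| = 8 and 4 | 8, so subgroups of order 4 are possible by Lagrange.
The subgroups of order 4 are: {e, r, r^2, r^3}; {e, r^2, s, r^2s}; {e, r^2, rs, r^3s}.
So G has 3 subgroups of order 4.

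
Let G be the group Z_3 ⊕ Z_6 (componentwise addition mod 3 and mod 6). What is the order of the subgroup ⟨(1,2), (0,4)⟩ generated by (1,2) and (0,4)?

|⟨(1,2)⟩| = 3 and |⟨(0,4)⟩| = 3, so |H| is a multiple of lcm(3, 3) = 3 and divides |G| = 18.
Closing under the operation: H = {(0,0), (0,2), (0,4), (1,0), (1,2), (1,4), (2,0), (2,2), (2,4)}, so |H| = 9.

9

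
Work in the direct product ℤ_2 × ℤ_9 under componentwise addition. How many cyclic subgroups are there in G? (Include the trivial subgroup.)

6

Group the elements of G by the cyclic subgroup they generate; each cyclic subgroup of order d accounts for φ(d) elements.
Cyclic subgroups by order — order 1: 1; order 2: 1; order 3: 1; order 6: 1; order 9: 1; order 18: 1.
Total: 6.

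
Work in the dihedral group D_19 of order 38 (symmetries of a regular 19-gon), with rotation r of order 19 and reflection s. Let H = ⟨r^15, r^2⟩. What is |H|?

|⟨r^15⟩| = 19 and |⟨r^2⟩| = 19, so |H| is a multiple of lcm(19, 19) = 19 and divides |G| = 38.
Closing under the operation: H = {e, r, r^2, r^3, r^4, r^5, r^6, r^7, r^8, r^9, r^10, r^11, r^12, r^13, r^14, r^15, r^16, r^17, r^18}, so |H| = 19.

19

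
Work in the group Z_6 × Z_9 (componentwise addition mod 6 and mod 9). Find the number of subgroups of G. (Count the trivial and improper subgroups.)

20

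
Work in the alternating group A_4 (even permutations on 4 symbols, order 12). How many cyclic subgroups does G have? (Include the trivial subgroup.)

8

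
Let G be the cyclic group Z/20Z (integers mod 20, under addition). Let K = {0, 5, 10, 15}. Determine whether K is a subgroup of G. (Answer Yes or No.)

|K| = 4 divides |G| = 20, consistent with Lagrange.
K contains the identity, every element's inverse is in K, and K is closed under +: it is a subgroup.
In fact K = ⟨5⟩.

Yes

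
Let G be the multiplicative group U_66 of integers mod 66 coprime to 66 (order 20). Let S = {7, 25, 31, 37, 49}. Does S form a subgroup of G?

No

The identity 1 ∉ S, so S is not a subgroup.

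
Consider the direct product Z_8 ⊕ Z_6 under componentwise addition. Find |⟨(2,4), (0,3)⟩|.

24

|⟨(2,4)⟩| = 12 and |⟨(0,3)⟩| = 2, so |H| is a multiple of lcm(12, 2) = 12 and divides |G| = 48.
Closing under the operation: H = {(0,0), (0,1), (0,2), (0,3), (0,4), (0,5), (2,0), (2,1), (2,2), (2,3), (2,4), (2,5), (4,0), (4,1), (4,2), (4,3), (4,4), (4,5), (6,0), (6,1), (6,2), (6,3), (6,4), (6,5)}, so |H| = 24.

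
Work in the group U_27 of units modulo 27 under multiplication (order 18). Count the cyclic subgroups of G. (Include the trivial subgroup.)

6

Each element a generates a cyclic subgroup ⟨a⟩; distinct elements may generate the same one (a cyclic group of order d has φ(d) generators).
Cyclic subgroups by order — order 1: 1; order 2: 1; order 3: 1; order 6: 1; order 9: 1; order 18: 1.
Total: 6.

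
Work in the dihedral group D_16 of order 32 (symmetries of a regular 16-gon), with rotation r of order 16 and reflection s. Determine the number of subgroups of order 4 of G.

|G| = 32 and 4 | 32, so subgroups of order 4 are possible by Lagrange.
The subgroups of order 4 are: {e, r^8, r^2s, r^10s}; {e, r^8, r^3s, r^11s}; {e, r^4, r^8, r^12}; {e, r^8, r^4s, r^12s}; … (9 in all).
So G has 9 subgroups of order 4.

9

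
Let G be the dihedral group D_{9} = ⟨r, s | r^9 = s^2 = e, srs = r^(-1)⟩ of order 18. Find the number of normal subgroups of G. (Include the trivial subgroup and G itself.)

4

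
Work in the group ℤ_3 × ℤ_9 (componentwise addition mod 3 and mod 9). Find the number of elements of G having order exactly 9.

An element (a,b) has order lcm(ord(a), ord(b)); count pairs with lcm equal to 9.
Enumerating gives 18 such elements.

18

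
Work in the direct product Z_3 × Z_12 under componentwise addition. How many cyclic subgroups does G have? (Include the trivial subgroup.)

15

Group the elements of G by the cyclic subgroup they generate; each cyclic subgroup of order d accounts for φ(d) elements.
Cyclic subgroups by order — order 1: 1; order 2: 1; order 3: 4; order 4: 1; order 6: 4; order 12: 4.
Total: 15.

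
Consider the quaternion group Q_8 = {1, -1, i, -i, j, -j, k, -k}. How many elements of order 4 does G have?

6

The elements of order 4 are: i, -i, j, -j, k, -k.
That's 6.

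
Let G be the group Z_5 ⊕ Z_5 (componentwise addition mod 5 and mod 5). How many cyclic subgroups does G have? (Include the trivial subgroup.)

7

A cyclic subgroup of order d is generated by each of its φ(d) elements of order d, so the cyclic subgroups of order d number (#elements of order d)/φ(d).
Cyclic subgroups by order — order 1: 1; order 5: 6.
Total: 7.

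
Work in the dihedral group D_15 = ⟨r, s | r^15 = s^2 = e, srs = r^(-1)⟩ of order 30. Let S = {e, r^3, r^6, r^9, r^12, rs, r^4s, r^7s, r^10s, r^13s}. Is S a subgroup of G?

|S| = 10 divides |G| = 30, consistent with Lagrange.
S contains the identity, every element's inverse is in S, and S is closed under ·: it is a subgroup.

Yes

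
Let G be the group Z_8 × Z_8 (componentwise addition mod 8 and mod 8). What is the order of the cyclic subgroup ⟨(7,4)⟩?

8

The order of (7,4) in Z_8 × Z_8 is lcm(ord(7) in Z_8, ord(4) in Z_8).
ord(7) = 8 and ord(4) = 2, so |⟨(7,4)⟩| = lcm(8, 2) = 8.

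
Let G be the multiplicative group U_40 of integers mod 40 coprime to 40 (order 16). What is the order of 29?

2

Compute successive powers of 29 mod 40: 29, 1; 29^2 ≡ 1 (mod 40).
So |⟨29⟩| = 2.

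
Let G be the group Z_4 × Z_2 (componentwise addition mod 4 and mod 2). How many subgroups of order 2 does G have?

|G| = 8 and 2 | 8, so subgroups of order 2 are possible by Lagrange.
The subgroups of order 2 are: {(0,0), (0,1)}; {(0,0), (2,0)}; {(0,0), (2,1)}.
So G has 3 subgroups of order 2.

3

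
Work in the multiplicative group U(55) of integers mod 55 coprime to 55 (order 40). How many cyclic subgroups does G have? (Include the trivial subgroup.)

12

A cyclic subgroup of order d is generated by each of its φ(d) elements of order d, so the cyclic subgroups of order d number (#elements of order d)/φ(d).
Cyclic subgroups by order — order 1: 1; order 2: 3; order 4: 2; order 5: 1; order 10: 3; order 20: 2.
Total: 12.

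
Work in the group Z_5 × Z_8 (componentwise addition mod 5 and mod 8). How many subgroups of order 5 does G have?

|G| = 40 and 5 | 40, so subgroups of order 5 are possible by Lagrange.
The subgroups of order 5 are: {(0,0), (1,0), (2,0), (3,0), (4,0)}.
So G has 1 subgroup of order 5.

1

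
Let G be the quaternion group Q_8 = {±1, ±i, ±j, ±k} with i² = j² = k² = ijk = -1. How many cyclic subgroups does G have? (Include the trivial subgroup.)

5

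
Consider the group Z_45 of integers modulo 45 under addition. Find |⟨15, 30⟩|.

3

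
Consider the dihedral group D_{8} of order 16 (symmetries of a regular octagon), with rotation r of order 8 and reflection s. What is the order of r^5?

8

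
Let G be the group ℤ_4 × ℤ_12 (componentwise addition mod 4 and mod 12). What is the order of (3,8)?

The order of (3,8) in Z_4 × Z_12 is lcm(ord(3) in Z_4, ord(8) in Z_12).
ord(3) = 4 and ord(8) = 3, so |⟨(3,8)⟩| = lcm(4, 3) = 12.

12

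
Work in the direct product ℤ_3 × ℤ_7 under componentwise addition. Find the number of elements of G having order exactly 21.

12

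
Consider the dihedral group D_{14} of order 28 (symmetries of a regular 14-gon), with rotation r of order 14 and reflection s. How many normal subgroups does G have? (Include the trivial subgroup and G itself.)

7

G has 28 subgroups. Checking conjugation-invariance by order — order 1: 1/1 normal; order 2: 1/15 normal; order 4: 0/7 normal; order 7: 1/1 normal; order 14: 3/3 normal; order 28: 1/1 normal.
Total normal subgroups: 7.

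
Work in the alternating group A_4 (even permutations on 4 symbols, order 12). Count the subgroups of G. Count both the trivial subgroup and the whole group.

|G| = 12, so by Lagrange every subgroup order divides 12. Divisors: 1, 2, 3, 4, 6, 12.
Subgroups by order — order 1: 1; order 2: 3; order 3: 4; order 4: 1; order 6: 0; order 12: 1.
Total: 1 + 3 + 4 + 1 + 0 + 1 = 10.

10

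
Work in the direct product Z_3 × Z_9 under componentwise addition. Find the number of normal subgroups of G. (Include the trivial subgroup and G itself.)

10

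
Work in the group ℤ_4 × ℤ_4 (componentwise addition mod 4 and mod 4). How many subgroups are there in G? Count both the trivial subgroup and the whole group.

15

|G| = 16, so by Lagrange every subgroup order divides 16. Divisors: 1, 2, 4, 8, 16.
Subgroups by order — order 1: 1; order 2: 3; order 4: 7; order 8: 3; order 16: 1.
Total: 1 + 3 + 7 + 3 + 1 = 15.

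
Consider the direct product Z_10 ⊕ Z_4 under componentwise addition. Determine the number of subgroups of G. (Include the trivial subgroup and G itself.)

16

|G| = 40, so by Lagrange every subgroup order divides 40. Divisors: 1, 2, 4, 5, 8, 10, 20, 40.
Subgroups by order — order 1: 1; order 2: 3; order 4: 3; order 5: 1; order 8: 1; order 10: 3; order 20: 3; order 40: 1.
Total: 1 + 3 + 3 + 1 + 1 + 3 + 3 + 1 = 16.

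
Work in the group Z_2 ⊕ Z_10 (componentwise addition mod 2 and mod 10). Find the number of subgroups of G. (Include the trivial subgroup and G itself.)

|G| = 20, so by Lagrange every subgroup order divides 20. Divisors: 1, 2, 4, 5, 10, 20.
Subgroups by order — order 1: 1; order 2: 3; order 4: 1; order 5: 1; order 10: 3; order 20: 1.
Total: 1 + 3 + 1 + 1 + 3 + 1 = 10.

10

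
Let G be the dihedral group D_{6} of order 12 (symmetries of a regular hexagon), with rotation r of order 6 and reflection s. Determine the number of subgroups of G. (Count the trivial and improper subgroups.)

|G| = 12, so by Lagrange every subgroup order divides 12. Divisors: 1, 2, 3, 4, 6, 12.
Subgroups by order — order 1: 1; order 2: 7; order 3: 1; order 4: 3; order 6: 3; order 12: 1.
Total: 1 + 7 + 1 + 3 + 3 + 1 = 16.

16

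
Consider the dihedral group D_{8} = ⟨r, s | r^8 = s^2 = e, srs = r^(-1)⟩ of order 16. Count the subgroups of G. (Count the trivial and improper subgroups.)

|G| = 16, so by Lagrange every subgroup order divides 16. Divisors: 1, 2, 4, 8, 16.
Subgroups by order — order 1: 1; order 2: 9; order 4: 5; order 8: 3; order 16: 1.
Total: 1 + 9 + 5 + 3 + 1 = 19.

19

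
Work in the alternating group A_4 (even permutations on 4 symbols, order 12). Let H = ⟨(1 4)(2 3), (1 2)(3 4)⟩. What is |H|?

|⟨(1 4)(2 3)⟩| = 2 and |⟨(1 2)(3 4)⟩| = 2, so |H| is a multiple of lcm(2, 2) = 2 and divides |G| = 12.
Closing under the operation: H = {e, (1 2)(3 4), (1 3)(2 4), (1 4)(2 3)}, so |H| = 4.

4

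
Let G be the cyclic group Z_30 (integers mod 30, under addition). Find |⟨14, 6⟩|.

|⟨14⟩| = 15 and |⟨6⟩| = 5, so |H| is a multiple of lcm(15, 5) = 15 and divides |G| = 30.
Closing under the operation: H = {0, 2, 4, 6, 8, 10, 12, 14, 16, 18, 20, 22, 24, 26, 28}, so |H| = 15.

15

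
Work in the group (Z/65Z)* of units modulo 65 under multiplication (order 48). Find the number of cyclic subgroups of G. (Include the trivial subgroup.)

Group the elements of G by the cyclic subgroup they generate; each cyclic subgroup of order d accounts for φ(d) elements.
Cyclic subgroups by order — order 1: 1; order 2: 3; order 3: 1; order 4: 6; order 6: 3; order 12: 6.
Total: 20.

20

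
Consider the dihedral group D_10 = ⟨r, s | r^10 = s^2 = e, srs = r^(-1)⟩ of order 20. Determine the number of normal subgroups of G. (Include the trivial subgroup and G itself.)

7

G has 22 subgroups. Checking conjugation-invariance by order — order 1: 1/1 normal; order 2: 1/11 normal; order 4: 0/5 normal; order 5: 1/1 normal; order 10: 3/3 normal; order 20: 1/1 normal.
Total normal subgroups: 7.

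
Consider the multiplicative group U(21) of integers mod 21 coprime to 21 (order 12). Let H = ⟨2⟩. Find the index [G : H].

|⟨2⟩| = 6 and |G| = 12.
By Lagrange, [G : H] = |G|/|H| = 12/6 = 2.

2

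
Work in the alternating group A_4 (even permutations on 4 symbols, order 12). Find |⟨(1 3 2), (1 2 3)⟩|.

|⟨(1 3 2)⟩| = 3 and |⟨(1 2 3)⟩| = 3, so |H| is a multiple of lcm(3, 3) = 3 and divides |G| = 12.
Closing under the operation: H = {e, (1 2 3), (1 3 2)}, so |H| = 3.

3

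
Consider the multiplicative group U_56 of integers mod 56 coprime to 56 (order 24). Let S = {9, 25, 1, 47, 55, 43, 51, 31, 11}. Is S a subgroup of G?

No

|S| = 9 does not divide |G| = 24, so by Lagrange S is not a subgroup.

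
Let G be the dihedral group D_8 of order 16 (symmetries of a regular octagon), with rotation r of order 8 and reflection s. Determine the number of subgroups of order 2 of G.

|G| = 16 and 2 | 16, so subgroups of order 2 are possible by Lagrange.
The subgroups of order 2 are: {e, r^2s}; {e, r^3s}; {e, r^4}; {e, r^4s}; … (9 in all).
So G has 9 subgroups of order 2.

9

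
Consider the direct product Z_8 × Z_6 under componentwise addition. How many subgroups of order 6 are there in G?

3

|G| = 48 and 6 | 48, so subgroups of order 6 are possible by Lagrange.
The subgroups of order 6 are: {(0,0), (0,1), (0,2), (0,3), (0,4), (0,5)}; {(0,0), (0,2), (0,4), (4,0), (4,2), (4,4)}; {(0,0), (0,2), (0,4), (4,1), (4,3), (4,5)}.
So G has 3 subgroups of order 6.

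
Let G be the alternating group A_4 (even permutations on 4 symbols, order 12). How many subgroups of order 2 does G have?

|G| = 12 and 2 | 12, so subgroups of order 2 are possible by Lagrange.
The subgroups of order 2 are: {e, (1 2)(3 4)}; {e, (1 3)(2 4)}; {e, (1 4)(2 3)}.
So G has 3 subgroups of order 2.

3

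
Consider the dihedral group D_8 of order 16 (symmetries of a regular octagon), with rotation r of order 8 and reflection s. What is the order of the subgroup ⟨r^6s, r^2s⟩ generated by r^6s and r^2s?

|⟨r^6s⟩| = 2 and |⟨r^2s⟩| = 2, so |H| is a multiple of lcm(2, 2) = 2 and divides |G| = 16.
Closing under the operation: H = {e, r^4, r^2s, r^6s}, so |H| = 4.

4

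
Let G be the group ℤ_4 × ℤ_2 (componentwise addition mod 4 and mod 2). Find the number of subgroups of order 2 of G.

|G| = 8 and 2 | 8, so subgroups of order 2 are possible by Lagrange.
The subgroups of order 2 are: {(0,0), (0,1)}; {(0,0), (2,0)}; {(0,0), (2,1)}.
So G has 3 subgroups of order 2.

3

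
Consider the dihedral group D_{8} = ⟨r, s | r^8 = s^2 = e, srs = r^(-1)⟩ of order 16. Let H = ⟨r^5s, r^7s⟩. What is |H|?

8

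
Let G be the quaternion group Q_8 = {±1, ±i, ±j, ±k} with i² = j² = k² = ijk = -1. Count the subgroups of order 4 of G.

|G| = 8 and 4 | 8, so subgroups of order 4 are possible by Lagrange.
The subgroups of order 4 are: {1, -1, i, -i}; {1, -1, j, -j}; {1, -1, k, -k}.
So G has 3 subgroups of order 4.

3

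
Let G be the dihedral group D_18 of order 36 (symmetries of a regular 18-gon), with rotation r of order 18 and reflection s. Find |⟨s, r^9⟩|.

|⟨s⟩| = 2 and |⟨r^9⟩| = 2, so |H| is a multiple of lcm(2, 2) = 2 and divides |G| = 36.
Closing under the operation: H = {e, r^9, s, r^9s}, so |H| = 4.

4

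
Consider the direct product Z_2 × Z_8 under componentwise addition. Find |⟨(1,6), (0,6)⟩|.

|⟨(1,6)⟩| = 4 and |⟨(0,6)⟩| = 4, so |H| is a multiple of lcm(4, 4) = 4 and divides |G| = 16.
Closing under the operation: H = {(0,0), (0,2), (0,4), (0,6), (1,0), (1,2), (1,4), (1,6)}, so |H| = 8.

8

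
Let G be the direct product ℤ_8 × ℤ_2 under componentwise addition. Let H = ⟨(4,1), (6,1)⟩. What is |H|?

|⟨(4,1)⟩| = 2 and |⟨(6,1)⟩| = 4, so |H| is a multiple of lcm(2, 4) = 4 and divides |G| = 16.
Closing under the operation: H = {(0,0), (0,1), (2,0), (2,1), (4,0), (4,1), (6,0), (6,1)}, so |H| = 8.

8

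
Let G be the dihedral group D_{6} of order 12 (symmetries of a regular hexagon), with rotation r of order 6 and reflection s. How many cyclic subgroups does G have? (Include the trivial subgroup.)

Each element a generates a cyclic subgroup ⟨a⟩; distinct elements may generate the same one (a cyclic group of order d has φ(d) generators).
Cyclic subgroups by order — order 1: 1; order 2: 7; order 3: 1; order 6: 1.
Total: 10.

10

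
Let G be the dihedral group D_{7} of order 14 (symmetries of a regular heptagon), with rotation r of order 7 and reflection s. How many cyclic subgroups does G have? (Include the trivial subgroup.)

Group the elements of G by the cyclic subgroup they generate; each cyclic subgroup of order d accounts for φ(d) elements.
Cyclic subgroups by order — order 1: 1; order 2: 7; order 7: 1.
Total: 9.

9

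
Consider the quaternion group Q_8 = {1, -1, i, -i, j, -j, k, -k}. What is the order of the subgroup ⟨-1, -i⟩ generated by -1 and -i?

|⟨-1⟩| = 2 and |⟨-i⟩| = 4, so |H| is a multiple of lcm(2, 4) = 4 and divides |G| = 8.
Closing under the operation: H = {1, -1, i, -i}, so |H| = 4.

4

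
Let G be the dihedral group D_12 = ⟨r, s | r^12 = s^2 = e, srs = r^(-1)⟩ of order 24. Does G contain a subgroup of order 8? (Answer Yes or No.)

8 | 24. A subgroup of order 8 is {e, r^3, r^6, r^9, rs, r^4s, r^7s, r^10s}.

Yes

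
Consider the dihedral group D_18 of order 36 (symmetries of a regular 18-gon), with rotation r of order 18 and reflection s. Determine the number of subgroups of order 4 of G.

|G| = 36 and 4 | 36, so subgroups of order 4 are possible by Lagrange.
The subgroups of order 4 are: {e, r^9, rs, r^10s}; {e, r^9, r^2s, r^11s}; {e, r^9, r^3s, r^12s}; {e, r^9, r^4s, r^13s}; … (9 in all).
So G has 9 subgroups of order 4.

9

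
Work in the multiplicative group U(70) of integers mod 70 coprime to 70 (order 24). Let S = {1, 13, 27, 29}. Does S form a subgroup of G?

Yes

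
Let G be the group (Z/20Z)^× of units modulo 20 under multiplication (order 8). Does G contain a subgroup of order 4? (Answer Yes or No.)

4 | 8. A subgroup of order 4 is {1, 9, 11, 19}.

Yes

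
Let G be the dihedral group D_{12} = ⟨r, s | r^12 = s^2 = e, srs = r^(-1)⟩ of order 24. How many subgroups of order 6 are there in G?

5

|G| = 24 and 6 | 24, so subgroups of order 6 are possible by Lagrange.
The subgroups of order 6 are: {e, r^2, r^4, r^6, r^8, r^10}; {e, r^4, r^8, r^2s, r^6s, r^10s}; {e, r^4, r^8, r^3s, r^7s, r^11s}; {e, r^4, r^8, s, r^4s, r^8s}; … (5 in all).
So G has 5 subgroups of order 6.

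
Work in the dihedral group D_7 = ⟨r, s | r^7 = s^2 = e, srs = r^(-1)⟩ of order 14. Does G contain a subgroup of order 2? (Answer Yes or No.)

Yes

2 | 14. A subgroup of order 2 is {e, r^2s}.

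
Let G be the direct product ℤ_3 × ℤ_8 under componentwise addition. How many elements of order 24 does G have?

8

An element (a,b) has order lcm(ord(a), ord(b)); count pairs with lcm equal to 24.
Enumerating gives 8 such elements.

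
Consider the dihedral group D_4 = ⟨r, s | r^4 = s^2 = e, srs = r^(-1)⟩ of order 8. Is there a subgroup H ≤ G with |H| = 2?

Yes

2 | 8. A subgroup of order 2 is {e, r^2}.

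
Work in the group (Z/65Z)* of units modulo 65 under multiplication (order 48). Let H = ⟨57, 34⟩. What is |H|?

|⟨57⟩| = 4 and |⟨34⟩| = 4, so |H| is a multiple of lcm(4, 4) = 4 and divides |G| = 48.
Closing under the operation: H = {1, 8, 12, 14, 18, 21, 27, 31, 34, 38, 44, 47, 51, 53, 57, 64}, so |H| = 16.

16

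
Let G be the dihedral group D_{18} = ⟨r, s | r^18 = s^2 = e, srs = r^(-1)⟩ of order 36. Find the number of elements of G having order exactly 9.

6

The elements of order 9 are: r^2, r^4, r^8, r^10, r^14, r^16.
That's 6.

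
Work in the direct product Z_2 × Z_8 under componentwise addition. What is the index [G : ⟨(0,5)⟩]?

2

|⟨(0,5)⟩| = 8 and |G| = 16.
By Lagrange, [G : H] = |G|/|H| = 16/8 = 2.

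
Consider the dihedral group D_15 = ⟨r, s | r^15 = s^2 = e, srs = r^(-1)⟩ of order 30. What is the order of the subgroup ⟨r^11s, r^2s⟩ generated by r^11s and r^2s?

|⟨r^11s⟩| = 2 and |⟨r^2s⟩| = 2, so |H| is a multiple of lcm(2, 2) = 2 and divides |G| = 30.
Closing under the operation: H = {e, r^3, r^6, r^9, r^12, r^2s, r^5s, r^8s, r^11s, r^14s}, so |H| = 10.

10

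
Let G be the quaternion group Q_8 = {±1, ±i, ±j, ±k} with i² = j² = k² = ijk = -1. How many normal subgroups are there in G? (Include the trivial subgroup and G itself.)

6

G has 6 subgroups. Checking conjugation-invariance by order — order 1: 1/1 normal; order 2: 1/1 normal; order 4: 3/3 normal; order 8: 1/1 normal.
Total normal subgroups: 6.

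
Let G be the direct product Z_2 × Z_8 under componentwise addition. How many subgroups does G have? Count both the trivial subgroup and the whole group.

|G| = 16, so by Lagrange every subgroup order divides 16. Divisors: 1, 2, 4, 8, 16.
Subgroups by order — order 1: 1; order 2: 3; order 4: 3; order 8: 3; order 16: 1.
Total: 1 + 3 + 3 + 3 + 1 = 11.

11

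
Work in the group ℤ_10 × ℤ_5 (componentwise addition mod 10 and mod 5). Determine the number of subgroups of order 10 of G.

|G| = 50 and 10 | 50, so subgroups of order 10 are possible by Lagrange.
The subgroups of order 10 are: {(0,0), (0,1), (0,2), (0,3), (0,4), (5,0), (5,1), (5,2), (5,3), (5,4)}; {(0,0), (1,0), (2,0), (3,0), (4,0), (5,0), (6,0), (7,0), (8,0), (9,0)}; {(0,0), (1,1), (2,2), (3,3), (4,4), (5,0), (6,1), (7,2), (8,3), (9,4)}; {(0,0), (1,2), (2,4), (3,1), (4,3), (5,0), (6,2), (7,4), (8,1), (9,3)}; … (6 in all).
So G has 6 subgroups of order 10.

6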